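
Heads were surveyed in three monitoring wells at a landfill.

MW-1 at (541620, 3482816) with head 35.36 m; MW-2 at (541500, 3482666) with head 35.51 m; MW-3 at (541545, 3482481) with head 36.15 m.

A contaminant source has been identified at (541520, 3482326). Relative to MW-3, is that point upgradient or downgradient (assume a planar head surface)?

upgradient

Differences from MW-1: to MW-2 (Δx, Δy, Δh) = (-120, -150, +0.15); to MW-3 = (-75, -335, +0.79).
Solve a·Δx + b·Δy = Δh: det = (-120)·(-335) − (-75)·(-150) = 28950.
∂h/∂x = [(+0.15)·(-335) − (+0.79)·(-150)] / 28950 = +0.002358
∂h/∂y = [(-120)·(+0.79) − (-75)·(+0.15)] / 28950 = -0.002886
Head at (541520, 3482326) = 35.36 + (+0.002358)·(-100) + (-0.002886)·(-490) = 36.54 m.
That is higher than the 36.15 m at MW-3, so the point is upgradient.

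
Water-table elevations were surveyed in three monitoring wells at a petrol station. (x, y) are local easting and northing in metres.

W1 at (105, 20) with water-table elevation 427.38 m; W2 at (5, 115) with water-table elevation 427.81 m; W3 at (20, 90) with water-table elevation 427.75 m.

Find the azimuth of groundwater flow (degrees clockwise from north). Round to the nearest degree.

085°

Differences from W1: to W2 (Δx, Δy, Δh) = (-100, 95, +0.43); to W3 = (-85, 70, +0.37).
Solve a·Δx + b·Δy = Δh: det = (-100)·70 − (-85)·95 = 1075.
∂h/∂x = [(+0.43)·70 − (+0.37)·95] / 1075 = -0.004698
∂h/∂y = [(-100)·(+0.37) − (-85)·(+0.43)] / 1075 = -0.0004186
Flow direction (−∇h) has components (+0.004698 E, +0.0004186 N).
Azimuth = atan2(E, N) = atan2(+0.004698, +0.0004186) = 84.9° ≈ 085°.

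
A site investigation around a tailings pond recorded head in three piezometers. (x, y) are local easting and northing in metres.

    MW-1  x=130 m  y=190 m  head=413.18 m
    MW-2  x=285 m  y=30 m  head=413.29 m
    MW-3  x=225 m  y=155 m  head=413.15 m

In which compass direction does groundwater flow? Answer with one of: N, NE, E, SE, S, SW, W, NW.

Three-point gradient (reference MW-1): Δ to MW-2 = (155, -160, +0.11), Δ to MW-3 = (95, -35, -0.03).
∂h/∂x = -0.0008849, ∂h/∂y = -0.001545 (det = 9775).
Flow = −∇h = (+0.0008849 east, +0.001545 north), which points northeast.

NE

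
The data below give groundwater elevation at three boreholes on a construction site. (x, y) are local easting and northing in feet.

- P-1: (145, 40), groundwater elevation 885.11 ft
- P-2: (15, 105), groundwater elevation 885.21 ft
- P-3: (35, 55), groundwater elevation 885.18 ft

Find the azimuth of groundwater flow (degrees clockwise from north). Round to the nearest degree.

122°

Differences from P-1: to P-2 (Δx, Δy, Δh) = (-130, 65, +0.10); to P-3 = (-110, 15, +0.07).
Solve a·Δx + b·Δy = Δh: det = (-130)·15 − (-110)·65 = 5200.
∂h/∂x = [(+0.10)·15 − (+0.07)·65] / 5200 = -0.0005865
∂h/∂y = [(-130)·(+0.07) − (-110)·(+0.10)] / 5200 = +0.0003654
Flow direction (−∇h) has components (+0.0005865 E, -0.0003654 N).
Azimuth = atan2(E, N) = atan2(+0.0005865, -0.0003654) = 121.9° ≈ 122°.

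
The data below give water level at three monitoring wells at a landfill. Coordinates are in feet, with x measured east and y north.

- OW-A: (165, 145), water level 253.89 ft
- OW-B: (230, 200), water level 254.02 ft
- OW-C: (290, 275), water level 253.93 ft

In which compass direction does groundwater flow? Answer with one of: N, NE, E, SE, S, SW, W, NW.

NW

Three-point gradient (reference OW-A): Δ to OW-B = (65, 55, +0.13), Δ to OW-C = (125, 130, +0.04).
∂h/∂x = +0.009333, ∂h/∂y = -0.008667 (det = 1575).
Flow = −∇h = (-0.009333 east, +0.008667 north), which points northwest.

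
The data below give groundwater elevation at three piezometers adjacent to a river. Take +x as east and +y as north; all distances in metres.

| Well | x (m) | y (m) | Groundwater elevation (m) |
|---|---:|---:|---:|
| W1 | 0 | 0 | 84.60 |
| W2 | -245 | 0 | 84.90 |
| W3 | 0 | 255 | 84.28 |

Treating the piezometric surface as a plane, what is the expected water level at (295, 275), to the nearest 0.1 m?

∂h/∂x = (84.90 − 84.60) / (-245 − 0) = -0.001224
∂h/∂y = (84.28 − 84.60) / (255 − 0) = -0.001255
h(295, 275) = 84.60 + (-0.001224)·(295) + (-0.001255)·(275) = 84.60 -0.361 -0.345 = 83.894 m.

83.9 m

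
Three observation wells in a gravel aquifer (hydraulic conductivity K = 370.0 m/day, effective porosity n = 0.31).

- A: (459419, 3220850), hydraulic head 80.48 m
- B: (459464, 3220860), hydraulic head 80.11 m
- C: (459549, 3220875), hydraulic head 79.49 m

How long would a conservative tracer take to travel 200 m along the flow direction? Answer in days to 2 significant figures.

8.1 days

Taking A as reference: B−A = (45, 10, -0.37); C−A = (130, 25, -0.99).
Solve a·Δx + b·Δy = Δh: det = 45·25 − 130·10 = -175.
∂h/∂x = [(-0.37)·25 − (-0.99)·10] / -175 = -0.003714
∂h/∂y = [45·(-0.99) − 130·(-0.37)] / -175 = -0.02029
|∇h| = √(-0.003714² + -0.02029²) = 0.02063
Seepage velocity v = K·i/n = 370.0 × 0.02063 / 0.31 = 24.62 m/day.
t = 200 / 24.62 = 8.123 days.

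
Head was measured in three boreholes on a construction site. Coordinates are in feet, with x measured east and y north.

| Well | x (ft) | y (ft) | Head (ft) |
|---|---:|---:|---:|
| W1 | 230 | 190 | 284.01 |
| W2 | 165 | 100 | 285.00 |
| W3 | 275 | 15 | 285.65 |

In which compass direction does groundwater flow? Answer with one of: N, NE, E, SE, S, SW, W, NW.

N

Taking W1 as reference: W2−W1 = (-65, -90, +0.99); W3−W1 = (45, -175, +1.64).
Determinant of the coordinate differences = (-65)·(-175) − 45·(-90) = 15425.
∂h/∂x = [(+0.99)·(-175) − (+1.64)·(-90)] / 15425 = -0.001663
∂h/∂y = [(-65)·(+1.64) − 45·(+0.99)] / 15425 = -0.009799
Flow = −∇h = (+0.001663 east, +0.009799 north), which points north.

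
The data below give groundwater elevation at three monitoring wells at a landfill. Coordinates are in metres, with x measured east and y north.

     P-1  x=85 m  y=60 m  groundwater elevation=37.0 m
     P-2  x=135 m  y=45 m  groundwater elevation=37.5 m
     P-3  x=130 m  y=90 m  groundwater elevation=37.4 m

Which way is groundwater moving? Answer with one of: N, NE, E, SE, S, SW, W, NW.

W

Differences from P-1: to P-2 (Δx, Δy, Δh) = (50, -15, +0.5); to P-3 = (45, 30, +0.4).
Determinant of the coordinate differences = 50·30 − 45·(-15) = 2175.
∂h/∂x = [(+0.5)·30 − (+0.4)·(-15)] / 2175 = +0.009655
∂h/∂y = [50·(+0.4) − 45·(+0.5)] / 2175 = -0.001149
Flow = −∇h = (-0.009655 east, +0.001149 north), which points west.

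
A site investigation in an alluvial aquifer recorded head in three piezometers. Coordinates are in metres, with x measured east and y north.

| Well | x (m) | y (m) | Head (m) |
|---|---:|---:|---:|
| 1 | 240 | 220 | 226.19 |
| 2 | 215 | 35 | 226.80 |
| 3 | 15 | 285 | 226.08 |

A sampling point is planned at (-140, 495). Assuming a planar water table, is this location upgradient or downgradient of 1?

With h = a·x + b·y + c and 1 as origin, the differences give:
  (-25)·a + (-185)·b = +0.61
  (-225)·a + 65·b = -0.11
Eliminate b (×65 and ×(-185), subtract): -43250·a = 19.300 → a = ∂h/∂x = -0.0004462
Back-substitute: b = ∂h/∂y = -0.003237.
Head at (-140, 495) = 226.19 + (-0.0004462)·(-380) + (-0.003237)·(275) = 225.47 m.
That is lower than the 226.19 m at 1, so the point is downgradient.

downgradient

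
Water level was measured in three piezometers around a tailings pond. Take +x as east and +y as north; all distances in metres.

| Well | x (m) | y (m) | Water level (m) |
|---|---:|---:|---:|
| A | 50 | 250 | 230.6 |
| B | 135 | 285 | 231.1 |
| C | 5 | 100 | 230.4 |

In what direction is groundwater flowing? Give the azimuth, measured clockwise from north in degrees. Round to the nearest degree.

275°

Taking A as reference: B−A = (85, 35, +0.5); C−A = (-45, -150, -0.2).
Solve a·Δx + b·Δy = Δh: det = 85·(-150) − (-45)·35 = -11175.
∂h/∂x = [(+0.5)·(-150) − (-0.2)·35] / -11175 = +0.006085
∂h/∂y = [85·(-0.2) − (-45)·(+0.5)] / -11175 = -0.0004922
Flow direction (−∇h) has components (-0.006085 E, +0.0004922 N).
Azimuth = atan2(E, N) = atan2(-0.006085, +0.0004922) = 274.6° ≈ 275°.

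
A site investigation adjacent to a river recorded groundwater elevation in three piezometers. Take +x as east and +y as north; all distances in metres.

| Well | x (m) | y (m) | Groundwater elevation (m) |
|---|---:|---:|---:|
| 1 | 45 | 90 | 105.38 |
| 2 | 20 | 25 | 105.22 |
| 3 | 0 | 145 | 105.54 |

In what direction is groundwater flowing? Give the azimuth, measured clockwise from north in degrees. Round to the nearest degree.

172°

Differences from 1: to 2 (Δx, Δy, Δh) = (-25, -65, -0.16); to 3 = (-45, 55, +0.16).
Solve a·Δx + b·Δy = Δh: det = (-25)·55 − (-45)·(-65) = -4300.
∂h/∂x = [(-0.16)·55 − (+0.16)·(-65)] / -4300 = -0.0003721
∂h/∂y = [(-25)·(+0.16) − (-45)·(-0.16)] / -4300 = +0.002605
Flow direction (−∇h) has components (+0.0003721 E, -0.002605 N).
Azimuth = atan2(E, N) = atan2(+0.0003721, -0.002605) = 171.9° ≈ 172°.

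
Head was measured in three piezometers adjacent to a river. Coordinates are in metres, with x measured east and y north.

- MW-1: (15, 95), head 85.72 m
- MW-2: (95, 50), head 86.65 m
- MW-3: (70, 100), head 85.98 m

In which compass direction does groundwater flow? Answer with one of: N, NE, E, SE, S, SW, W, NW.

Taking MW-1 as reference: MW-2−MW-1 = (80, -45, +0.93); MW-3−MW-1 = (55, 5, +0.26).
Determinant of the coordinate differences = 80·5 − 55·(-45) = 2875.
∂h/∂x = [(+0.93)·5 − (+0.26)·(-45)] / 2875 = +0.005687
∂h/∂y = [80·(+0.26) − 55·(+0.93)] / 2875 = -0.01056
Flow = −∇h = (-0.005687 east, +0.01056 north), which points northwest.

NW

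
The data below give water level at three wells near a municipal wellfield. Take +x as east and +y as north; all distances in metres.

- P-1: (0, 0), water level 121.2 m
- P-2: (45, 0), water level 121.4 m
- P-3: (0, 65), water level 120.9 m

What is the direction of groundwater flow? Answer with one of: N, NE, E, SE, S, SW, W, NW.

∂h/∂x = (121.4 − 121.2) / (45 − 0) = +0.004444
∂h/∂y = (120.9 − 121.2) / (65 − 0) = -0.004615
Flow = −∇h = (-0.004444 east, +0.004615 north), which points northwest.

NW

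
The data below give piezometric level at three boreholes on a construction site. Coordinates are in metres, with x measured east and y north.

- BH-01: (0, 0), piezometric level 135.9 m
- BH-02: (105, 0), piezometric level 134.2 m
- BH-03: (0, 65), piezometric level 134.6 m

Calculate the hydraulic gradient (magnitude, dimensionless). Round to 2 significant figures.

∂h/∂x = (134.2 − 135.9) / (105 − 0) = -0.01619
∂h/∂y = (134.6 − 135.9) / (65 − 0) = -0.02000
|∇h| = √(-0.01619² + -0.02000²) = 0.02573

0.026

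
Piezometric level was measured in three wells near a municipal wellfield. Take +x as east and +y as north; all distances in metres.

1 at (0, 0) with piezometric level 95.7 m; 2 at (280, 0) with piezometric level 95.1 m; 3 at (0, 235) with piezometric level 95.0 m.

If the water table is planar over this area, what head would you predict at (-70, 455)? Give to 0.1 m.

∂h/∂x = (95.1 − 95.7) / (280 − 0) = -0.002143
∂h/∂y = (95.0 − 95.7) / (235 − 0) = -0.002979
h(-70, 455) = 95.7 + (-0.002143)·(-70) + (-0.002979)·(455) = 95.7 +0.150 -1.355 = 94.495 m.

94.5 m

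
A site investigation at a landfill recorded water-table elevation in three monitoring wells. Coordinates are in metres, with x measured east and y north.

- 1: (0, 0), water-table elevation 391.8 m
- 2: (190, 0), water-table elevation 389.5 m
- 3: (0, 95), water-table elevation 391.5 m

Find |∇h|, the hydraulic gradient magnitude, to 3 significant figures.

0.0125

∂h/∂x = (389.5 − 391.8) / (190 − 0) = -0.01211
∂h/∂y = (391.5 − 391.8) / (95 − 0) = -0.003158
|∇h| = √(-0.01211² + -0.003158²) = 0.01251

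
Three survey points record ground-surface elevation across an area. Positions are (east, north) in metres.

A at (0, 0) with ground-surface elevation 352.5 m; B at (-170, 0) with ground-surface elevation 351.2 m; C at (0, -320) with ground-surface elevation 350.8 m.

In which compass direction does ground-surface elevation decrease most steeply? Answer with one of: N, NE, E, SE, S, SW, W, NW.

SW

∂z/∂x = (351.2 − 352.5) / (-170 − 0) = +0.007647
∂z/∂y = (350.8 − 352.5) / (-320 − 0) = +0.005312
Steepest decrease is along −∇f = (-0.007647 E, -0.005312 N) → southwest.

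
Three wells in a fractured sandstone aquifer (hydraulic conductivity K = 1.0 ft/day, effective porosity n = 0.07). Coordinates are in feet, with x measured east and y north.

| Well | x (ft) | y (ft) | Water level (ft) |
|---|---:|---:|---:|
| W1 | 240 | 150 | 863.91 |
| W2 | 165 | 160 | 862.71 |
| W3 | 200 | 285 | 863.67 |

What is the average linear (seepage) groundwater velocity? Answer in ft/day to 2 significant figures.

0.24 ft/day

Differences from W1: to W2 (Δx, Δy, Δh) = (-75, 10, -1.20); to W3 = (-40, 135, -0.24).
Determinant of the coordinate differences = (-75)·135 − (-40)·10 = -9725.
∂h/∂x = [(-1.20)·135 − (-0.24)·10] / -9725 = +0.01641
∂h/∂y = [(-75)·(-0.24) − (-40)·(-1.20)] / -9725 = +0.003085
|∇h| = √(0.01641² + 0.003085²) = 0.0167
Seepage velocity v = K·i/n = 1.0 × 0.0167 / 0.07 = 0.2386 ft/day.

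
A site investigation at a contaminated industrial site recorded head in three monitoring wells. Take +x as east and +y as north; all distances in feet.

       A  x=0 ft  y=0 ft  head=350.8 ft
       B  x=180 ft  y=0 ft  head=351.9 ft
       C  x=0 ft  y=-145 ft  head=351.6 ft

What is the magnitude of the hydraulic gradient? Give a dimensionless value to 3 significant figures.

0.00823

∂h/∂x = (351.9 − 350.8) / (180 − 0) = +0.006111
∂h/∂y = (351.6 − 350.8) / (-145 − 0) = -0.005517
|∇h| = √(0.006111² + -0.005517²) = 0.008233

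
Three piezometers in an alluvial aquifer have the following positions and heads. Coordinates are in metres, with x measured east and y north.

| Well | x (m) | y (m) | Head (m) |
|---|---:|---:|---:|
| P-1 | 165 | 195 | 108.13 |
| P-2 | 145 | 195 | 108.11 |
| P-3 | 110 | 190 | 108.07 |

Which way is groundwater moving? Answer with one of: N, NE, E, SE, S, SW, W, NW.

Differences from P-1: to P-2 (Δx, Δy, Δh) = (-20, 0, -0.02); to P-3 = (-55, -5, -0.06).
Solve a·Δx + b·Δy = Δh: det = (-20)·(-5) − (-55)·0 = 100.
∂h/∂x = [(-0.02)·(-5) − (-0.06)·0] / 100 = +0.0010000
∂h/∂y = [(-20)·(-0.06) − (-55)·(-0.02)] / 100 = +0.001000
Flow = −∇h = (-0.0010000 east, -0.001000 north), which points southwest.

SW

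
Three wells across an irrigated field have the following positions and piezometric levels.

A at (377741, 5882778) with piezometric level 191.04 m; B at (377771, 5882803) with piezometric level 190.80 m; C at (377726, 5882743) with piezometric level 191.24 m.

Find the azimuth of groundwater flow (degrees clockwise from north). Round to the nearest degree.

Differences from A: to B (Δx, Δy, Δh) = (30, 25, -0.24); to C = (-15, -35, +0.20).
Determinant of the coordinate differences = 30·(-35) − (-15)·25 = -675.
∂h/∂x = [(-0.24)·(-35) − (+0.20)·25] / -675 = -0.005037
∂h/∂y = [30·(+0.20) − (-15)·(-0.24)] / -675 = -0.003556
Flow direction (−∇h) has components (+0.005037 E, +0.003556 N).
Azimuth = atan2(E, N) = atan2(+0.005037, +0.003556) = 54.8° ≈ 055°.

055°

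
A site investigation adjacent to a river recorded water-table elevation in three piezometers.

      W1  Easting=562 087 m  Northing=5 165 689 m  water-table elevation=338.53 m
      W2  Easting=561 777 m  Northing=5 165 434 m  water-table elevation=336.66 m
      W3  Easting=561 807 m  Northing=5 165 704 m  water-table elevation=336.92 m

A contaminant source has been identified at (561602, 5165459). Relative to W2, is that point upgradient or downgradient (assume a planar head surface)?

downgradient

Taking W1 as reference: W2−W1 = (-310, -255, -1.87); W3−W1 = (-280, 15, -1.61).
Determinant of the coordinate differences = (-310)·15 − (-280)·(-255) = -76050.
∂h/∂x = [(-1.87)·15 − (-1.61)·(-255)] / -76050 = +0.005767
∂h/∂y = [(-310)·(-1.61) − (-280)·(-1.87)] / -76050 = +0.0003222
Head at (561602, 5165459) = 338.53 + (+0.005767)·(-485) + (+0.0003222)·(-230) = 335.66 m.
That is lower than the 336.66 m at W2, so the point is downgradient.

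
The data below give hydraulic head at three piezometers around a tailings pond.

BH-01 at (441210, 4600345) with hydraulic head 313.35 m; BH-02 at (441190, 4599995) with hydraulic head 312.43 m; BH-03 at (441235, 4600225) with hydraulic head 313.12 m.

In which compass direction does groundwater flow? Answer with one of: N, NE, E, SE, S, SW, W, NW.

SW

Three-point gradient (reference BH-01): Δ to BH-02 = (-20, -350, -0.92), Δ to BH-03 = (25, -120, -0.23).
∂h/∂x = +0.002682, ∂h/∂y = +0.002475 (det = 11150).
Flow = −∇h = (-0.002682 east, -0.002475 north), which points southwest.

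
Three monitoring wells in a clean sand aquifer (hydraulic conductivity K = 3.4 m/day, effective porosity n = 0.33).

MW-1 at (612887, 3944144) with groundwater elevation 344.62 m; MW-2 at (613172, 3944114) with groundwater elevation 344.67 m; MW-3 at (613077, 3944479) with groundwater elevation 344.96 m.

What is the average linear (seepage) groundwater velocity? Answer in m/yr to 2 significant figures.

With h = a·x + b·y + c and MW-1 as origin, the differences give:
  285·a + (-30)·b = +0.05
  190·a + 335·b = +0.34
Eliminate b (×335 and ×(-30), subtract): 101175·a = 26.950 → a = ∂h/∂x = +0.0002664
Back-substitute: b = ∂h/∂y = +0.0008638.
|∇h| = √(0.0002664² + 0.0008638²) = 0.0009039
Seepage velocity v = K·i/n = 3.4 × 0.0009039 / 0.33 = 0.009313 m/day = 3.402 m/yr.

3.4 m/yr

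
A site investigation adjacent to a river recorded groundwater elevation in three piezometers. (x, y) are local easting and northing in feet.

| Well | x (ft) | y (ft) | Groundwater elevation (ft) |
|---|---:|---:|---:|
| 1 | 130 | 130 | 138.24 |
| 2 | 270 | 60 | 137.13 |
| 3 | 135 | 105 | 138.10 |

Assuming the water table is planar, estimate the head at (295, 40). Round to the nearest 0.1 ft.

136.9 ft

Differences from 1: to 2 (Δx, Δy, Δh) = (140, -70, -1.11); to 3 = (5, -25, -0.14).
Solve a·Δx + b·Δy = Δh: det = 140·(-25) − 5·(-70) = -3150.
∂h/∂x = [(-1.11)·(-25) − (-0.14)·(-70)] / -3150 = -0.005698
∂h/∂y = [140·(-0.14) − 5·(-1.11)] / -3150 = +0.004460
h(295, 40) = 138.24 + (-0.005698)·(165) + (+0.004460)·(-90) = 138.24 -0.940 -0.401 = 136.898 ft.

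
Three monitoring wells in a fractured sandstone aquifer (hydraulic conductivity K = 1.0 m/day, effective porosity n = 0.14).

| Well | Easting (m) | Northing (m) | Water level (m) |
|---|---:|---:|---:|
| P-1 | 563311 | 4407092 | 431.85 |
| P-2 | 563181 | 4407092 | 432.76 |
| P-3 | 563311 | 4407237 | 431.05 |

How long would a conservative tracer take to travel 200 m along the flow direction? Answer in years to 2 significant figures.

∂h/∂x = (432.76 − 431.85) / (563181 − 563311) = -0.007000
∂h/∂y = (431.05 − 431.85) / (4407237 − 4407092) = -0.005517
|∇h| = √(-0.007000² + -0.005517²) = 0.008913
Seepage velocity v = K·i/n = 1.0 × 0.008913 / 0.14 = 0.06366 m/day.
t = 200 / 0.06366 = 3142 days = 8.6 years.

8.6 years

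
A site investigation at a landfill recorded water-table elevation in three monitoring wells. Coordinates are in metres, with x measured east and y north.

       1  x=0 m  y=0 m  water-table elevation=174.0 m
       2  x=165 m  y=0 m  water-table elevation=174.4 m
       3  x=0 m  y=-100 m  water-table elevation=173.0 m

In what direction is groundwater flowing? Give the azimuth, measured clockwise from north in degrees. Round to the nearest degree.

∂h/∂x = (174.4 − 174.0) / (165 − 0) = +0.002424
∂h/∂y = (173.0 − 174.0) / (-100 − 0) = +0.01000
Flow direction (−∇h) has components (-0.002424 E, -0.01000 N).
Azimuth = atan2(E, N) = atan2(-0.002424, -0.01000) = 193.6° ≈ 194°.

194°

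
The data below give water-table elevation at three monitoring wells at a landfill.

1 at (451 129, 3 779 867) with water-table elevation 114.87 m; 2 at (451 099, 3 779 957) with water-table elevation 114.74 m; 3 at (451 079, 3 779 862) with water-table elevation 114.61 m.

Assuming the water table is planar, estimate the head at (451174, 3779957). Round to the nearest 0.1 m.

With h = a·x + b·y + c and 1 as origin, the differences give:
  (-30)·a + 90·b = -0.13
  (-50)·a + (-5)·b = -0.26
Eliminate b (×(-5) and ×90, subtract): 4650·a = 24.050 → a = ∂h/∂x = +0.005172
Back-substitute: b = ∂h/∂y = +0.0002796.
h(451174, 3779957) = 114.87 + (+0.005172)·(45) + (+0.0002796)·(90) = 114.87 +0.233 +0.025 = 115.128 m.

115.1 m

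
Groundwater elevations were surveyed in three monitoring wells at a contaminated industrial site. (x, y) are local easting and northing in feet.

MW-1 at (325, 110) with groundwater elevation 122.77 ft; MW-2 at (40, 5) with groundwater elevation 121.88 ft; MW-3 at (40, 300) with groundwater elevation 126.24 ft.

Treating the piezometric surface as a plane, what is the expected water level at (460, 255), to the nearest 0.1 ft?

With h = a·x + b·y + c and MW-1 as origin, the differences give:
  (-285)·a + (-105)·b = -0.89
  (-285)·a + 190·b = +3.47
Eliminate b (×190 and ×(-105), subtract): -84075·a = 195.250 → a = ∂h/∂x = -0.002322
Back-substitute: b = ∂h/∂y = +0.01478.
h(460, 255) = 122.77 + (-0.002322)·(135) + (+0.01478)·(145) = 122.77 -0.314 +2.143 = 124.600 ft.

124.6 ft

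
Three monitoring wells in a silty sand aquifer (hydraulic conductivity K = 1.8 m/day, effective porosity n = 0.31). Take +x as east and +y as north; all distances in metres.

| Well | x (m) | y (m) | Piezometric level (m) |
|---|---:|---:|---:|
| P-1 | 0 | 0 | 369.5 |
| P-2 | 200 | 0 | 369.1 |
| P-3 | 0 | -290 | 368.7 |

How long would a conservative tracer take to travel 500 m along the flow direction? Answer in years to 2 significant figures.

69 years

∂h/∂x = (369.1 − 369.5) / (200 − 0) = -0.002000
∂h/∂y = (368.7 − 369.5) / (-290 − 0) = +0.002759
|∇h| = √(-0.002000² + 0.002759²) = 0.003408
Seepage velocity v = K·i/n = 1.8 × 0.003408 / 0.31 = 0.01979 m/day.
t = 500 / 0.01979 = 2.527e+04 days = 69.2 years.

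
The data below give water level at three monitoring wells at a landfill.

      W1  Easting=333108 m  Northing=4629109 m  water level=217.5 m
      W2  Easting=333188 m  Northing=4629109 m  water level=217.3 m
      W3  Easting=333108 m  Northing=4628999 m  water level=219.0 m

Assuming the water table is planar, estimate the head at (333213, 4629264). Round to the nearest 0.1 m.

∂h/∂x = (217.3 − 217.5) / (333188 − 333108) = -0.002500
∂h/∂y = (219.0 − 217.5) / (4628999 − 4629109) = -0.01364
h(333213, 4629264) = 217.5 + (-0.002500)·(105) + (-0.01364)·(155) = 217.5 -0.262 -2.114 = 215.124 m.

215.1 m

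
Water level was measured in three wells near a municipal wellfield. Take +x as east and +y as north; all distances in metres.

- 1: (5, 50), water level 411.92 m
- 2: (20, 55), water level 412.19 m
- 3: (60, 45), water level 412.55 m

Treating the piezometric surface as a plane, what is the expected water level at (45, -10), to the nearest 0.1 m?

411.5 m

Three-point gradient (reference 1): Δ to 2 = (15, 5, +0.27), Δ to 3 = (55, -5, +0.63).
∂h/∂x = +0.01286, ∂h/∂y = +0.01543 (det = -350).
h(45, -10) = 411.92 + (+0.01286)·(40) + (+0.01543)·(-60) = 411.92 +0.514 -0.926 = 411.509 m.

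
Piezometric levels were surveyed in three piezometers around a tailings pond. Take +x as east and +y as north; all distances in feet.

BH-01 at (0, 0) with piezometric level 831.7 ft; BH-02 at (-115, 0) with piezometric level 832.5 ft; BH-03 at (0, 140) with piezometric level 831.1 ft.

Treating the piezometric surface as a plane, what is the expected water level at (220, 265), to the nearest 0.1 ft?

∂h/∂x = (832.5 − 831.7) / (-115 − 0) = -0.006957
∂h/∂y = (831.1 − 831.7) / (140 − 0) = -0.004286
h(220, 265) = 831.7 + (-0.006957)·(220) + (-0.004286)·(265) = 831.7 -1.530 -1.136 = 829.034 ft.

829.0 ft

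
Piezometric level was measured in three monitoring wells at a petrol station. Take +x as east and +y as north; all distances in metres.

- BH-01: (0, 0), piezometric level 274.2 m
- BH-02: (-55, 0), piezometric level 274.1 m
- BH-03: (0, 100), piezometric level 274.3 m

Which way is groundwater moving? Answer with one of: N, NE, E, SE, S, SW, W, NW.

SW

∂h/∂x = (274.1 − 274.2) / (-55 − 0) = +0.001818
∂h/∂y = (274.3 − 274.2) / (100 − 0) = +0.001000
Flow = −∇h = (-0.001818 east, -0.001000 north), which points southwest.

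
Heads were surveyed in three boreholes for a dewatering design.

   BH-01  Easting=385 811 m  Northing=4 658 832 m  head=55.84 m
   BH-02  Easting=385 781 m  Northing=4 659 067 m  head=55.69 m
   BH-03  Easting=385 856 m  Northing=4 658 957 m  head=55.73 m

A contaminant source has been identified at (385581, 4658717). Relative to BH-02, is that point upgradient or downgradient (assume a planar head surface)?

upgradient

With h = a·x + b·y + c and BH-01 as origin, the differences give:
  (-30)·a + 235·b = -0.15
  45·a + 125·b = -0.11
Eliminate b (×125 and ×235, subtract): -14325·a = 7.100 → a = ∂h/∂x = -0.0004956
Back-substitute: b = ∂h/∂y = -0.0007016.
Head at (385581, 4658717) = 55.84 + (-0.0004956)·(-230) + (-0.0007016)·(-115) = 56.03 m.
That is higher than the 55.69 m at BH-02, so the point is upgradient.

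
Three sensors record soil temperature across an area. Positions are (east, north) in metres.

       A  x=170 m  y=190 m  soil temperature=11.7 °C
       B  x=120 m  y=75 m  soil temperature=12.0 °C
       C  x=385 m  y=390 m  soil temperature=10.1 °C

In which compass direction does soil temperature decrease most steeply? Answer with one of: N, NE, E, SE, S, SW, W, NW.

E

With T = a·x + b·y + c and A as origin, the differences give:
  (-50)·a + (-115)·b = +0.3
  215·a + 200·b = -1.6
Eliminate b (×200 and ×(-115), subtract): 14725·a = -124.00 → a = ∂T/∂x = -0.008421
Back-substitute: b = ∂T/∂y = +0.001053.
Steepest decrease is along −∇f = (+0.008421 E, -0.001053 N) → east.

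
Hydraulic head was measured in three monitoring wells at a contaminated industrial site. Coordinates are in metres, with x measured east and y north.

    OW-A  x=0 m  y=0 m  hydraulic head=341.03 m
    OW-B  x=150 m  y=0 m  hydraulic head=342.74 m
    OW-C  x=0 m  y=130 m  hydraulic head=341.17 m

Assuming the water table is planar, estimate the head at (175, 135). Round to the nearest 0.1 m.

∂h/∂x = (342.74 − 341.03) / (150 − 0) = +0.01140
∂h/∂y = (341.17 − 341.03) / (130 − 0) = +0.001077
h(175, 135) = 341.03 + (+0.01140)·(175) + (+0.001077)·(135) = 341.03 +1.995 +0.145 = 343.170 m.

343.2 m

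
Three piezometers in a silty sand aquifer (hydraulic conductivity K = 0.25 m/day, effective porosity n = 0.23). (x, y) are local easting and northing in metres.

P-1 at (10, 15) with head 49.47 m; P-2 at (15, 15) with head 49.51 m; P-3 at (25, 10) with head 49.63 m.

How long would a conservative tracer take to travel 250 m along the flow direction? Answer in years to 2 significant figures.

56 years

Differences from P-1: to P-2 (Δx, Δy, Δh) = (5, 0, +0.04); to P-3 = (15, -5, +0.16).
Solve a·Δx + b·Δy = Δh: det = 5·(-5) − 15·0 = -25.
∂h/∂x = [(+0.04)·(-5) − (+0.16)·0] / -25 = +0.008000
∂h/∂y = [5·(+0.16) − 15·(+0.04)] / -25 = -0.008000
|∇h| = √(0.008000² + -0.008000²) = 0.01131
Seepage velocity v = K·i/n = 0.25 × 0.01131 / 0.23 = 0.01229 m/day.
t = 250 / 0.01229 = 2.034e+04 days = 55.7 years.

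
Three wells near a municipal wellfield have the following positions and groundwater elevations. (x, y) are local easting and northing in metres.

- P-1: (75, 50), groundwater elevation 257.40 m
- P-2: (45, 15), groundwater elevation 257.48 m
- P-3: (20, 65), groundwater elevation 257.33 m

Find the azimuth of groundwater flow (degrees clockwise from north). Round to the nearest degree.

Taking P-1 as reference: P-2−P-1 = (-30, -35, +0.08); P-3−P-1 = (-55, 15, -0.07).
Solve a·Δx + b·Δy = Δh: det = (-30)·15 − (-55)·(-35) = -2375.
∂h/∂x = [(+0.08)·15 − (-0.07)·(-35)] / -2375 = +0.0005263
∂h/∂y = [(-30)·(-0.07) − (-55)·(+0.08)] / -2375 = -0.002737
Flow direction (−∇h) has components (-0.0005263 E, +0.002737 N).
Azimuth = atan2(E, N) = atan2(-0.0005263, +0.002737) = 349.1° ≈ 349°.

349°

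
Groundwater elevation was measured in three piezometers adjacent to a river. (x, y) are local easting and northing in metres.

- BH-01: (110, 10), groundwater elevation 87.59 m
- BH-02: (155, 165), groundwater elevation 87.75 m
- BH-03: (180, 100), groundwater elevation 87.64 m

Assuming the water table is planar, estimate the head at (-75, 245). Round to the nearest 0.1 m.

88.1 m

Taking BH-01 as reference: BH-02−BH-01 = (45, 155, +0.16); BH-03−BH-01 = (70, 90, +0.05).
Solve a·Δx + b·Δy = Δh: det = 45·90 − 70·155 = -6800.
∂h/∂x = [(+0.16)·90 − (+0.05)·155] / -6800 = -0.0009779
∂h/∂y = [45·(+0.05) − 70·(+0.16)] / -6800 = +0.001316
h(-75, 245) = 87.59 + (-0.0009779)·(-185) + (+0.001316)·(235) = 87.59 +0.181 +0.309 = 88.080 m.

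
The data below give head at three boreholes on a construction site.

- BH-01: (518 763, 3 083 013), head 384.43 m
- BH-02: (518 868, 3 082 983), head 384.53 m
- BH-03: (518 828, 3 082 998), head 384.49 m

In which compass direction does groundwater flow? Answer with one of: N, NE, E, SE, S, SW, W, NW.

NW

With h = a·x + b·y + c and BH-01 as origin, the differences give:
  105·a + (-30)·b = +0.10
  65·a + (-15)·b = +0.06
Eliminate b (×(-15) and ×(-30), subtract): 375·a = 0.300 → a = ∂h/∂x = +0.0008000
Back-substitute: b = ∂h/∂y = -0.0005333.
Flow = −∇h = (-0.0008000 east, +0.0005333 north), which points northwest.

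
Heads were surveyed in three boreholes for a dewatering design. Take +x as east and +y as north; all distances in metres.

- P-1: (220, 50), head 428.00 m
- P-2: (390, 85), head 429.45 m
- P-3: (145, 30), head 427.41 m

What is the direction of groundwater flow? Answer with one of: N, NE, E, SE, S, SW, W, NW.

Taking P-1 as reference: P-2−P-1 = (170, 35, +1.45); P-3−P-1 = (-75, -20, -0.59).
Determinant of the coordinate differences = 170·(-20) − (-75)·35 = -775.
∂h/∂x = [(+1.45)·(-20) − (-0.59)·35] / -775 = +0.01077
∂h/∂y = [170·(-0.59) − (-75)·(+1.45)] / -775 = -0.01090
Flow = −∇h = (-0.01077 east, +0.01090 north), which points northwest.

NW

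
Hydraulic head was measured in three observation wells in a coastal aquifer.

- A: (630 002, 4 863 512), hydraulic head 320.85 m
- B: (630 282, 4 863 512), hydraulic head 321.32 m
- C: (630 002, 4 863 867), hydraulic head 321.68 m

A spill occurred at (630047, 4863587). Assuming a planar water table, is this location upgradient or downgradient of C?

∂h/∂x = (321.32 − 320.85) / (630282 − 630002) = +0.001679
∂h/∂y = (321.68 − 320.85) / (4863867 − 4863512) = +0.002338
Head at (630047, 4863587) = 320.85 + (+0.001679)·(45) + (+0.002338)·(75) = 321.10 m.
That is lower than the 321.68 m at C, so the point is downgradient.

downgradient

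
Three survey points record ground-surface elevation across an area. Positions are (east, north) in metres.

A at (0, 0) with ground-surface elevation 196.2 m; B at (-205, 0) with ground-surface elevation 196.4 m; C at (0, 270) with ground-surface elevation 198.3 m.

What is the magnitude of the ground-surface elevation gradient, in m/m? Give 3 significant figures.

∂z/∂x = (196.4 − 196.2) / (-205 − 0) = -0.0009756
∂z/∂y = (198.3 − 196.2) / (270 − 0) = +0.007778
|∇f| = √(-0.0009756² + 0.007778²) = 0.007839 m/m

0.00784 m/m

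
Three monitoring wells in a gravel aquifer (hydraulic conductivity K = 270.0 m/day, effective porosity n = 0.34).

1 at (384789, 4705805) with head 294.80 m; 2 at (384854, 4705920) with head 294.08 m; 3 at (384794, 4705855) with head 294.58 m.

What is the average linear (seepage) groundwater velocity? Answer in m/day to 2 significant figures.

Differences from 1: to 2 (Δx, Δy, Δh) = (65, 115, -0.72); to 3 = (5, 50, -0.22).
Determinant of the coordinate differences = 65·50 − 5·115 = 2675.
∂h/∂x = [(-0.72)·50 − (-0.22)·115] / 2675 = -0.004000
∂h/∂y = [65·(-0.22) − 5·(-0.72)] / 2675 = -0.004000
|∇h| = √(-0.004000² + -0.004000²) = 0.005657
Seepage velocity v = K·i/n = 270.0 × 0.005657 / 0.34 = 4.492 m/day.

4.5 m/day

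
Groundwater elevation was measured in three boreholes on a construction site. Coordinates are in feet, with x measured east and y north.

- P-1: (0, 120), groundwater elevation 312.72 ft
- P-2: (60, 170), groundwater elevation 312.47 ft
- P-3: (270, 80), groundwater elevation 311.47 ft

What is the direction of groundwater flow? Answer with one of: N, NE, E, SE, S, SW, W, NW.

Three-point gradient (reference P-1): Δ to P-2 = (60, 50, -0.25), Δ to P-3 = (270, -40, -1.25).
∂h/∂x = -0.004560, ∂h/∂y = +0.0004717 (det = -15900).
Flow = −∇h = (+0.004560 east, -0.0004717 north), which points east.

E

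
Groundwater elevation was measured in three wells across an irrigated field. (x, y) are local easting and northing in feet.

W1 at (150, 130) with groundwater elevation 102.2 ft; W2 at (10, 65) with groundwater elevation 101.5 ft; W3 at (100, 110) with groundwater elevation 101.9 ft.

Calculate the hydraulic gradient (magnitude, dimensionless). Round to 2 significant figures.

0.020

With h = a·x + b·y + c and W1 as origin, the differences give:
  (-140)·a + (-65)·b = -0.7
  (-50)·a + (-20)·b = -0.3
Eliminate b (×(-20) and ×(-65), subtract): -450·a = -5.50 → a = ∂h/∂x = +0.01222
Back-substitute: b = ∂h/∂y = -0.01556.
|∇h| = √(0.01222² + -0.01556²) = 0.01978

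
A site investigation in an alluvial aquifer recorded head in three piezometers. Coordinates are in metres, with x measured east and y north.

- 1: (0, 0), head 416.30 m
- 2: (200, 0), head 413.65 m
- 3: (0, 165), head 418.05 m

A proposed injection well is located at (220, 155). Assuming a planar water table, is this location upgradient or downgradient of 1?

∂h/∂x = (413.65 − 416.30) / (200 − 0) = -0.01325
∂h/∂y = (418.05 − 416.30) / (165 − 0) = +0.01061
Head at (220, 155) = 416.30 + (-0.01325)·(220) + (+0.01061)·(155) = 415.03 m.
That is lower than the 416.30 m at 1, so the point is downgradient.

downgradient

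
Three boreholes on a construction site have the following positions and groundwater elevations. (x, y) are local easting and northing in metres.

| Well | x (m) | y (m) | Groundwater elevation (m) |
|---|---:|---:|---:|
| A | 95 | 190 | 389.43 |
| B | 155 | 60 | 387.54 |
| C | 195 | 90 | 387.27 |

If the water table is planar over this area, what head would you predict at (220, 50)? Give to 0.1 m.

Differences from A: to B (Δx, Δy, Δh) = (60, -130, -1.89); to C = (100, -100, -2.16).
Determinant of the coordinate differences = 60·(-100) − 100·(-130) = 7000.
∂h/∂x = [(-1.89)·(-100) − (-2.16)·(-130)] / 7000 = -0.01311
∂h/∂y = [60·(-2.16) − 100·(-1.89)] / 7000 = +0.008486
h(220, 50) = 389.43 + (-0.01311)·(125) + (+0.008486)·(-140) = 389.43 -1.639 -1.188 = 386.603 m.

386.6 m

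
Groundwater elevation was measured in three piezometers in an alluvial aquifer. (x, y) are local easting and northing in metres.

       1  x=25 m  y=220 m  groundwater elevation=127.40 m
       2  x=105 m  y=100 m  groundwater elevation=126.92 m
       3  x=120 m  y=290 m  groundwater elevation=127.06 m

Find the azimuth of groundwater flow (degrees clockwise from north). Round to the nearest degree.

104°

Taking 1 as reference: 2−1 = (80, -120, -0.48); 3−1 = (95, 70, -0.34).
Determinant of the coordinate differences = 80·70 − 95·(-120) = 17000.
∂h/∂x = [(-0.48)·70 − (-0.34)·(-120)] / 17000 = -0.004376
∂h/∂y = [80·(-0.34) − 95·(-0.48)] / 17000 = +0.001082
Flow direction (−∇h) has components (+0.004376 E, -0.001082 N).
Azimuth = atan2(E, N) = atan2(+0.004376, -0.001082) = 103.9° ≈ 104°.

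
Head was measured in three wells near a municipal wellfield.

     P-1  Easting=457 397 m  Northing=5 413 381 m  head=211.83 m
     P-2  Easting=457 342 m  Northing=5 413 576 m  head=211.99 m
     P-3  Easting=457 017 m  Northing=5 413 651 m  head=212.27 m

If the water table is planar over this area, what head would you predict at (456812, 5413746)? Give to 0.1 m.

Taking P-1 as reference: P-2−P-1 = (-55, 195, +0.16); P-3−P-1 = (-380, 270, +0.44).
Solve a·Δx + b·Δy = Δh: det = (-55)·270 − (-380)·195 = 59250.
∂h/∂x = [(+0.16)·270 − (+0.44)·195] / 59250 = -0.0007190
∂h/∂y = [(-55)·(+0.44) − (-380)·(+0.16)] / 59250 = +0.0006177
h(456812, 5413746) = 211.83 + (-0.0007190)·(-585) + (+0.0006177)·(365) = 211.83 +0.421 +0.225 = 212.476 m.

212.5 m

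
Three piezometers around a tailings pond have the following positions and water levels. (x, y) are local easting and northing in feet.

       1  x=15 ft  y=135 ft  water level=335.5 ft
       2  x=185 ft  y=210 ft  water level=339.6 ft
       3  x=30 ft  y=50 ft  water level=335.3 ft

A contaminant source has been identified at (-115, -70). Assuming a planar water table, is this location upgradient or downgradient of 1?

downgradient

Taking 1 as reference: 2−1 = (170, 75, +4.1); 3−1 = (15, -85, -0.2).
Solve a·Δx + b·Δy = Δh: det = 170·(-85) − 15·75 = -15575.
∂h/∂x = [(+4.1)·(-85) − (-0.2)·75] / -15575 = +0.02141
∂h/∂y = [170·(-0.2) − 15·(+4.1)] / -15575 = +0.006132
Head at (-115, -70) = 335.5 + (+0.02141)·(-130) + (+0.006132)·(-205) = 331.46 ft.
That is lower than the 335.5 ft at 1, so the point is downgradient.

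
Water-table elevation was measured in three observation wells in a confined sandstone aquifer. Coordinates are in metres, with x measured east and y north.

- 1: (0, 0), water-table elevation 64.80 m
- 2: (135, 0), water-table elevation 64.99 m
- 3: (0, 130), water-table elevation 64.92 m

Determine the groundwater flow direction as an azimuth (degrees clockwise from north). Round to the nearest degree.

∂h/∂x = (64.99 − 64.80) / (135 − 0) = +0.001407
∂h/∂y = (64.92 − 64.80) / (130 − 0) = +0.0009231
Flow direction (−∇h) has components (-0.001407 E, -0.0009231 N).
Azimuth = atan2(E, N) = atan2(-0.001407, -0.0009231) = 236.7° ≈ 237°.

237°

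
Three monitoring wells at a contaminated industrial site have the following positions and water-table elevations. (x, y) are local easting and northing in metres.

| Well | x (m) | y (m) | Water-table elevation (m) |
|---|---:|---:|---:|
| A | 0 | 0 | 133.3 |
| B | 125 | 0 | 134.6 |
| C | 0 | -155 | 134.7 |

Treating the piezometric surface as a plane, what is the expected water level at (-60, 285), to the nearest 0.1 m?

∂h/∂x = (134.6 − 133.3) / (125 − 0) = +0.01040
∂h/∂y = (134.7 − 133.3) / (-155 − 0) = -0.009032
h(-60, 285) = 133.3 + (+0.01040)·(-60) + (-0.009032)·(285) = 133.3 -0.624 -2.574 = 130.102 m.

130.1 m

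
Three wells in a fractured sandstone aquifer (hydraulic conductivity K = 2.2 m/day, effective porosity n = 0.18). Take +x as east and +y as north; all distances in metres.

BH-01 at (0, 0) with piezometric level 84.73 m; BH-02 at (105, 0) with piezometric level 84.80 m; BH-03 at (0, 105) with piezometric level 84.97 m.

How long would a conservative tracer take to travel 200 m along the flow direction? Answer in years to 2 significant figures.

19 years

∂h/∂x = (84.80 − 84.73) / (105 − 0) = +0.0006667
∂h/∂y = (84.97 − 84.73) / (105 − 0) = +0.002286
|∇h| = √(0.0006667² + 0.002286²) = 0.002381
Seepage velocity v = K·i/n = 2.2 × 0.002381 / 0.18 = 0.0291 m/day.
t = 200 / 0.0291 = 6873 days = 18.8 years.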